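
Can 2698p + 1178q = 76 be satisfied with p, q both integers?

gcd(2698, 1178) = 38  (2698 = 2×1178 + 342, 1178 = 3×342 + 152, 342 = 2×152 + 38, 152 = 4×38).
38 divides 76, so integer solutions exist.

yes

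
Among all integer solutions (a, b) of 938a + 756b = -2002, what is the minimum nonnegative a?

43

gcd(938, 756) = 14  (938 = 1×756 + 182, 756 = 4×182 + 28, 182 = 6×28 + 14, 28 = 2×14).
14 divides -2002, so solutions exist.
Back-substituting, 938×(25) + 756×(-31) = 14.
Scale by -2002/14 = -143: (a₀, b₀) = (-3575, 4433).
General solution: a = -3575 + 54t, b = 4433 - 67t for integer t.
a ≥ 0: smallest is -3575 mod 54 = 43 (at t = 67), with b = -56.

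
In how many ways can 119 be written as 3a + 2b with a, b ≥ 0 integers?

gcd(3, 2):
  3 = 1*2 + 1
  2 = 2*1
so gcd(3, 2) = 1.
Back-substitute for Bézout coefficients:
  1 = 3 - 1*2
  ... = 3*(1) + 2*(-1)
Scale by 119: one solution is (119, -119). Reduce a mod 2: (1, 58).
General: a = 1 + 2t, b = 58 - 3t.
a ≥ 0 ⇒ t ≥ 0; b ≥ 0 ⇒ t ≤ 19. So t ∈ [0, 19]: 20 solutions.

20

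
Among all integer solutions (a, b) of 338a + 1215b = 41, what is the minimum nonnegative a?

622

gcd(1215, 338) = 1  (1215 = 3*338 + 201, 338 = 1*201 + 137, 201 = 1*137 + 64, 137 = 2*64 + 9, 64 = 7*9 + 1, 9 = 9*1).
1 divides 41, so solutions exist.
Back-substituting, 338*(-133) + 1215*(37) = 1.
Scale by 41/1 = 41: (a₀, b₀) = (-5453, 1517).
General solution: a = -5453 + 1215t, b = 1517 - 338t for integer t.
a ≥ 0: smallest is -5453 mod 1215 = 622 (at t = 5), with b = -173.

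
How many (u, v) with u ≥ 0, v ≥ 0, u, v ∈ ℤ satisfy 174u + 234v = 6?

gcd(234, 174):
  234 = 1*174 + 60
  174 = 2*60 + 54
  60 = 1*54 + 6
  54 = 9*6
so gcd(234, 174) = 6.
Back-substitute for Bézout coefficients:
  6 = 60 - 1*54
  ... = 174*(-4) + 234*(3)
Scale by 1: one solution is (-4, 3). Reduce u mod 39: (35, -26).
General: u = 35 + 39t, v = -26 - 29t.
u ≥ 0 ⇒ t ≥ 0; v ≥ 0 ⇒ t ≤ -1. So t ∈ [0, -1]: 0 solutions.

0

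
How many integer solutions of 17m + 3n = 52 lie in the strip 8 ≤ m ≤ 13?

gcd(17, 3):
  17 = 5*3 + 2
  3 = 1*2 + 1
  2 = 2*1
so gcd(17, 3) = 1.
Back-substitute for Bézout coefficients:
  1 = 3 - 1*2
  ... = 17*(-1) + 3*(6)
Scale by 52: particular solution (-52, 312); reduce m mod 3: (2, 6).
General solution: m = 2 + 3t, n = 6 - 17t for integer t.
8 ≤ 2 + 3t ≤ 13 gives t ∈ [2, 3], which is 2 values.

2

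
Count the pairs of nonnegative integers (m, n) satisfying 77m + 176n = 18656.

16

gcd(176, 77) = 11  (176 = 2*77 + 22, 77 = 3*22 + 11, 22 = 2*11).
Back-substituting, 77*(7) + 176*(-3) = 11.
Scale by 1696: one solution is (11872, -5088). Reduce m mod 16: (0, 106).
General: m = 0 + 16t, n = 106 - 7t.
m ≥ 0 ⇒ t ≥ 0; n ≥ 0 ⇒ t ≤ 15. So t ∈ [0, 15]: 16 solutions.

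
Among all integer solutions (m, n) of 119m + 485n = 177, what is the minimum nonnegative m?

gcd(485, 119):
  485 = 4·119 + 9
  119 = 13·9 + 2
  9 = 4·2 + 1
  2 = 2·1
so gcd(485, 119) = 1.
1 divides 177, so solutions exist.
Back-substitute for Bézout coefficients:
  1 = 9 - 4·2
  ... = 119·(-216) + 485·(53)
Scale by 177/1 = 177: (m₀, n₀) = (-38232, 9381).
General solution: m = -38232 + 485t, n = 9381 - 119t for integer t.
m ≥ 0: smallest is -38232 mod 485 = 83 (at t = 79), with n = -20.

83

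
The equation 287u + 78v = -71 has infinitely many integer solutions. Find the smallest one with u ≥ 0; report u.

gcd(287, 78):
  287 = 3*78 + 53
  78 = 1*53 + 25
  53 = 2*25 + 3
  25 = 8*3 + 1
  3 = 3*1
so gcd(287, 78) = 1.
1 divides -71, so solutions exist.
Back-substitute for Bézout coefficients:
  1 = 25 - 8*3
  ... = 287*(-25) + 78*(92)
Scale by -71/1 = -71: (u₀, v₀) = (1775, -6532).
General solution: u = 1775 + 78t, v = -6532 - 287t for integer t.
u ≥ 0: smallest is 1775 mod 78 = 59 (at t = -22), with v = -218.

59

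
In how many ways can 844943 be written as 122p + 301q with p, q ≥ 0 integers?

gcd(301, 122):
  301 = 2*122 + 57
  122 = 2*57 + 8
  57 = 7*8 + 1
  8 = 8*1
so gcd(301, 122) = 1.
Back-substitute for Bézout coefficients:
  1 = 57 - 7*8
  ... = 122*(-37) + 301*(15)
Scale by 844943: one solution is (-31262891, 12674145). Reduce p mod 301: (173, 2737).
General: p = 173 + 301t, q = 2737 - 122t.
p ≥ 0 ⇒ t ≥ 0; q ≥ 0 ⇒ t ≤ 22. So t ∈ [0, 22]: 23 solutions.

23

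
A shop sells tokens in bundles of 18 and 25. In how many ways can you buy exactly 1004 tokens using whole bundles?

Need nonnegative integers with 18j + 25k = 1004.
gcd(18, 25) = 1, and 18·(7) + 25·(-5) = 1.
So (j₀, k₀) = (7028, -5020); general j = 7028 + 25t, k = -5020 - 18t.
j ≥ 0 ⇒ t ≥ -281; k ≥ 0 ⇒ t ≤ -279. That's 3 values of t.

3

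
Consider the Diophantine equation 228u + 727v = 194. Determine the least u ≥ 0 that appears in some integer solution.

gcd(727, 228):
  727 = 3*228 + 43
  228 = 5*43 + 13
  43 = 3*13 + 4
  13 = 3*4 + 1
  4 = 4*1
so gcd(727, 228) = 1.
1 divides 194, so solutions exist.
Back-substitute for Bézout coefficients:
  1 = 13 - 3*4
  ... = 228*(169) + 727*(-53)
Scale by 194/1 = 194: (u₀, v₀) = (32786, -10282).
General solution: u = 32786 + 727t, v = -10282 - 228t for integer t.
u ≥ 0: smallest is 32786 mod 727 = 71 (at t = -45), with v = -22.

71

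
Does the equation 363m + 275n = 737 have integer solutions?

yes

gcd(363, 275) = 11  (363 = 1×275 + 88, 275 = 3×88 + 11, 88 = 8×11).
11 divides 737, so integer solutions exist.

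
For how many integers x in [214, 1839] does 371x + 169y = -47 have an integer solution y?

gcd(371, 169) = 1.
By Bézout, 371·(41) + 169·(-90) = 1.
Particular solution: (101, -222).
General solution: x = 101 + 169t, y = -222 - 371t for integer t.
214 ≤ 101 + 169t ≤ 1839 gives t ∈ [1, 10], which is 10 values.

10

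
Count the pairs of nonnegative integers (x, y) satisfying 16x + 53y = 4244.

5

gcd(53, 16) = 1.
By Bézout, 16·(10) + 53·(-3) = 1.
One solution: (40, 68).
General: x = 40 + 53t, y = 68 - 16t.
x ≥ 0 ⇒ t ≥ 0; y ≥ 0 ⇒ t ≤ 4. So t ∈ [0, 4]: 5 solutions.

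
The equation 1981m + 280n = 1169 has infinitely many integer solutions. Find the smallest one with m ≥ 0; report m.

29

gcd(1981, 280) = 7.
7 divides 1169, so solutions exist.
By Bézout, 1981*(-13) + 280*(92) = 7.
Scale by 1169/7 = 167: (m₀, n₀) = (-2171, 15364).
General solution: m = -2171 + 40t, n = 15364 - 283t for integer t.
m ≥ 0: smallest is -2171 mod 40 = 29 (at t = 55), with n = -201.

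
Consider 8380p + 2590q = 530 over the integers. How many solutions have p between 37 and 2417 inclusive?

gcd(8380, 2590) = 10  (8380 = 3*2590 + 610, 2590 = 4*610 + 150, 610 = 4*150 + 10, 150 = 15*10).
Back-substituting, 8380*(17) + 2590*(-55) = 10.
Scale by 53: particular solution (901, -2915); reduce p mod 259: (124, -401).
General solution: p = 124 + 259t, q = -401 - 838t for integer t.
37 ≤ 124 + 259t ≤ 2417 gives t ∈ [0, 8], which is 9 values.

9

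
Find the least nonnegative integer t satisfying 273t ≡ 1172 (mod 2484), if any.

gcd(2484, 273):
  2484 = 9*273 + 27
  273 = 10*27 + 3
  27 = 9*3
so gcd(2484, 273) = 3.
3 does not divide 1172, so the congruence has no solution.

no solution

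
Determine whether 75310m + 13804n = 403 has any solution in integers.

gcd(75310, 13804) = 34  (75310 = 5×13804 + 6290, 13804 = 2×6290 + 1224, 6290 = 5×1224 + 170, 1224 = 7×170 + 34, 170 = 5×34).
34 does not divide 403 (remainder 29), so no integer solutions.

no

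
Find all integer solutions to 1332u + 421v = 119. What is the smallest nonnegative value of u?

319

gcd(1332, 421):
  1332 = 3*421 + 69
  421 = 6*69 + 7
  69 = 9*7 + 6
  7 = 1*6 + 1
  6 = 6*1
so gcd(1332, 421) = 1.
1 divides 119, so solutions exist.
Back-substitute for Bézout coefficients:
  1 = 7 - 1*6
  ... = 1332*(-61) + 421*(193)
Scale by 119/1 = 119: (u₀, v₀) = (-7259, 22967).
General solution: u = -7259 + 421t, v = 22967 - 1332t for integer t.
u ≥ 0: smallest is -7259 mod 421 = 319 (at t = 18), with v = -1009.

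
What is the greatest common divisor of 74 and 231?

gcd(231, 74):
  231 = 3×74 + 9
  74 = 8×9 + 2
  9 = 4×2 + 1
  2 = 2×1
so gcd(231, 74) = 1.

1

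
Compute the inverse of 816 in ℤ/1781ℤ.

251

gcd(1781, 816) = 1.
By Bézout, 816*(251) + 1781*(-115) = 1.
So 816*251 ≡ 1 (mod 1781), and 251 mod 1781 = 251.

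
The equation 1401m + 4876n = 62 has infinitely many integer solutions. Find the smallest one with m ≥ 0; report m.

gcd(4876, 1401) = 1  (4876 = 3×1401 + 673, 1401 = 2×673 + 55, 673 = 12×55 + 13, 55 = 4×13 + 3, 13 = 4×3 + 1, 3 = 3×1).
1 divides 62, so solutions exist.
Back-substituting, 1401×(-1507) + 4876×(433) = 1.
Scale by 62/1 = 62: (m₀, n₀) = (-93434, 26846).
General solution: m = -93434 + 4876t, n = 26846 - 1401t for integer t.
m ≥ 0: smallest is -93434 mod 4876 = 4086 (at t = 20), with n = -1174.

4086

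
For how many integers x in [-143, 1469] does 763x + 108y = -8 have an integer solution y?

gcd(763, 108):
  763 = 7·108 + 7
  108 = 15·7 + 3
  7 = 2·3 + 1
  3 = 3·1
so gcd(763, 108) = 1.
Back-substitute for Bézout coefficients:
  1 = 7 - 2·3
  ... = 763·(31) + 108·(-219)
Scale by -8: particular solution (-248, 1752); reduce x mod 108: (76, -537).
General solution: x = 76 + 108t, y = -537 - 763t for integer t.
-143 ≤ 76 + 108t ≤ 1469 gives t ∈ [-2, 12], which is 15 values.

15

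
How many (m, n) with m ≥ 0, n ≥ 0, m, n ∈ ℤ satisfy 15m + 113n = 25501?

gcd(113, 15) = 1.
By Bézout, 15·(-15) + 113·(2) = 1.
One solution: (103, 212).
General: m = 103 + 113t, n = 212 - 15t.
m ≥ 0 ⇒ t ≥ 0; n ≥ 0 ⇒ t ≤ 14. So t ∈ [0, 14]: 15 solutions.

15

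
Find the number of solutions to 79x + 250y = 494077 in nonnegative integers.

gcd(250, 79) = 1.
By Bézout, 79·(19) + 250·(-6) = 1.
One solution: (213, 1909).
General: x = 213 + 250t, y = 1909 - 79t.
x ≥ 0 ⇒ t ≥ 0; y ≥ 0 ⇒ t ≤ 24. So t ∈ [0, 24]: 25 solutions.

25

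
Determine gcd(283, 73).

1

gcd(283, 73):
  283 = 3·73 + 64
  73 = 1·64 + 9
  64 = 7·9 + 1
  9 = 9·1
so gcd(283, 73) = 1.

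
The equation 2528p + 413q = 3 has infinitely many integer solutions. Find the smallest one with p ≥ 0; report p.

157

gcd(2528, 413) = 1  (2528 = 6×413 + 50, 413 = 8×50 + 13, 50 = 3×13 + 11, 13 = 1×11 + 2, 11 = 5×2 + 1, 2 = 2×1).
1 divides 3, so solutions exist.
Back-substituting, 2528×(190) + 413×(-1163) = 1.
Scale by 3/1 = 3: (p₀, q₀) = (570, -3489).
General solution: p = 570 + 413t, q = -3489 - 2528t for integer t.
p ≥ 0: smallest is 570 mod 413 = 157 (at t = -1), with q = -961.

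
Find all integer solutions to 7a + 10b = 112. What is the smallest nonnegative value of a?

6

gcd(10, 7) = 1  (10 = 1·7 + 3, 7 = 2·3 + 1, 3 = 3·1).
1 divides 112, so solutions exist.
Back-substituting, 7·(3) + 10·(-2) = 1.
Scale by 112/1 = 112: (a₀, b₀) = (336, -224).
General solution: a = 336 + 10t, b = -224 - 7t for integer t.
a ≥ 0: smallest is 336 mod 10 = 6 (at t = -33), with b = 7.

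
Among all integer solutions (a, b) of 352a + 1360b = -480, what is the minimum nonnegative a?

45

gcd(1360, 352) = 16  (1360 = 3*352 + 304, 352 = 1*304 + 48, 304 = 6*48 + 16, 48 = 3*16).
16 divides -480, so solutions exist.
Back-substituting, 352*(-27) + 1360*(7) = 16.
Scale by -480/16 = -30: (a₀, b₀) = (810, -210).
General solution: a = 810 + 85t, b = -210 - 22t for integer t.
a ≥ 0: smallest is 810 mod 85 = 45 (at t = -9), with b = -12.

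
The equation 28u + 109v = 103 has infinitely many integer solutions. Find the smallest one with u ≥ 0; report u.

gcd(109, 28):
  109 = 3·28 + 25
  28 = 1·25 + 3
  25 = 8·3 + 1
  3 = 3·1
so gcd(109, 28) = 1.
1 divides 103, so solutions exist.
Back-substitute for Bézout coefficients:
  1 = 25 - 8·3
  ... = 28·(-35) + 109·(9)
Scale by 103/1 = 103: (u₀, v₀) = (-3605, 927).
General solution: u = -3605 + 109t, v = 927 - 28t for integer t.
u ≥ 0: smallest is -3605 mod 109 = 101 (at t = 34), with v = -25.

101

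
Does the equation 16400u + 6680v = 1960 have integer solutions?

gcd(16400, 6680):
  16400 = 2*6680 + 3040
  6680 = 2*3040 + 600
  3040 = 5*600 + 40
  600 = 15*40
so gcd(16400, 6680) = 40.
40 divides 1960, so integer solutions exist.

yes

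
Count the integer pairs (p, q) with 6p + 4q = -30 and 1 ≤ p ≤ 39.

20

gcd(6, 4):
  6 = 1·4 + 2
  4 = 2·2
so gcd(6, 4) = 2.
Back-substitute for Bézout coefficients:
  2 = 6 - 1·4
  ... = 6·(1) + 4·(-1)
Scale by -15: particular solution (-15, 15); reduce p mod 2: (1, -9).
General solution: p = 1 + 2t, q = -9 - 3t for integer t.
1 ≤ 1 + 2t ≤ 39 gives t ∈ [0, 19], which is 20 values.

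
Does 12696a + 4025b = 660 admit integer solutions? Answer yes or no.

gcd(12696, 4025):
  12696 = 3·4025 + 621
  4025 = 6·621 + 299
  621 = 2·299 + 23
  299 = 13·23
so gcd(12696, 4025) = 23.
23 does not divide 660 (remainder 16), so no integer solutions.

no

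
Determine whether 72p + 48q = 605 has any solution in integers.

no

gcd(72, 48) = 24  (72 = 1×48 + 24, 48 = 2×24).
24 does not divide 605 (remainder 5), so no integer solutions.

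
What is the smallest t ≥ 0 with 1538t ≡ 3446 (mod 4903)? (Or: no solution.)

gcd(4903, 1538):
  4903 = 3×1538 + 289
  1538 = 5×289 + 93
  289 = 3×93 + 10
  93 = 9×10 + 3
  10 = 3×3 + 1
  3 = 3×1
so gcd(4903, 1538) = 1.
1 divides 3446, so solutions exist.
Back-substitute for Bézout coefficients:
  1 = 10 - 3×3
  ... = 1538×(-1476) + 4903×(463)
So 1538×(-1476) ≡ 1 (mod 4903); multiply by 3446: t ≡ -5086296 (mod 4903).
Smallest nonnegative: t = -5086296 mod 4903 = 3018.

3018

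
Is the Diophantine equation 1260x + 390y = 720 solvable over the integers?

yes

gcd(1260, 390):
  1260 = 3×390 + 90
  390 = 4×90 + 30
  90 = 3×30
so gcd(1260, 390) = 30.
30 divides 720, so integer solutions exist.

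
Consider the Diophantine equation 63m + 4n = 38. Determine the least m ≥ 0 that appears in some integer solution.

2

gcd(63, 4):
  63 = 15*4 + 3
  4 = 1*3 + 1
  3 = 3*1
so gcd(63, 4) = 1.
1 divides 38, so solutions exist.
Back-substitute for Bézout coefficients:
  1 = 4 - 1*3
  ... = 63*(-1) + 4*(16)
Scale by 38/1 = 38: (m₀, n₀) = (-38, 608).
General solution: m = -38 + 4t, n = 608 - 63t for integer t.
m ≥ 0: smallest is -38 mod 4 = 2 (at t = 10), with n = -22.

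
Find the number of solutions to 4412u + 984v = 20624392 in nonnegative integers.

gcd(4412, 984) = 4.
By Bézout, 4412*(-31) + 984*(139) = 4.
One solution: (200, 20063).
General: u = 200 + 246t, v = 20063 - 1103t.
u ≥ 0 ⇒ t ≥ 0; v ≥ 0 ⇒ t ≤ 18. So t ∈ [0, 18]: 19 solutions.

19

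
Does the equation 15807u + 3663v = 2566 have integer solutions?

gcd(15807, 3663):
  15807 = 4×3663 + 1155
  3663 = 3×1155 + 198
  1155 = 5×198 + 165
  198 = 1×165 + 33
  165 = 5×33
so gcd(15807, 3663) = 33.
33 does not divide 2566 (remainder 25), so no integer solutions.

no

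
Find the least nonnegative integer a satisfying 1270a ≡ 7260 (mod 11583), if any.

gcd(11583, 1270) = 1  (11583 = 9×1270 + 153, 1270 = 8×153 + 46, 153 = 3×46 + 15, 46 = 3×15 + 1, 15 = 15×1).
1 divides 7260, so solutions exist.
Back-substituting, 1270×(757) + 11583×(-83) = 1.
So 1270×(757) ≡ 1 (mod 11583); multiply by 7260: a ≡ 5495820 (mod 11583).
Smallest nonnegative: a = 5495820 mod 11583 = 5478.

5478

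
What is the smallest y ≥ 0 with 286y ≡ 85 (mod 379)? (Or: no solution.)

211

gcd(379, 286) = 1.
1 divides 85, so solutions exist.
By Bézout, 286×(163) + 379×(-123) = 1.
So 286×(163) ≡ 1 (mod 379); multiply by 85: y ≡ 13855 (mod 379).
Smallest nonnegative: y = 13855 mod 379 = 211.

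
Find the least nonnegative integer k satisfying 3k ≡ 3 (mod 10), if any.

1

gcd(10, 3) = 1  (10 = 3×3 + 1, 3 = 3×1).
1 divides 3, so solutions exist.
Back-substituting, 3×(-3) + 10×(1) = 1.
So 3×(-3) ≡ 1 (mod 10); multiply by 3: k ≡ -9 (mod 10).
Smallest nonnegative: k = -9 mod 10 = 1.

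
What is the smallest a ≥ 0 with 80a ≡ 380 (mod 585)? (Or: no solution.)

34

gcd(585, 80) = 5  (585 = 7×80 + 25, 80 = 3×25 + 5, 25 = 5×5).
5 divides 380, so solutions exist.
Back-substituting, 80×(22) + 585×(-3) = 5.
So 80×(22) ≡ 5 (mod 585); multiply by 76: a ≡ 1672 (mod 117).
Smallest nonnegative: a = 1672 mod 117 = 34.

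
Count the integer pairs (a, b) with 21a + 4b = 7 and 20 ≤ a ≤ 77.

gcd(21, 4) = 1.
By Bézout, 21×(1) + 4×(-5) = 1.
Particular solution: (3, -14).
General solution: a = 3 + 4t, b = -14 - 21t for integer t.
20 ≤ 3 + 4t ≤ 77 gives t ∈ [5, 18], which is 14 values.

14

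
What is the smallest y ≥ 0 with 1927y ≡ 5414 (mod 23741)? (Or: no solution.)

gcd(23741, 1927) = 1  (23741 = 12×1927 + 617, 1927 = 3×617 + 76, 617 = 8×76 + 9, 76 = 8×9 + 4, 9 = 2×4 + 1, 4 = 4×1).
1 divides 5414, so solutions exist.
Back-substituting, 1927×(-5310) + 23741×(431) = 1.
So 1927×(-5310) ≡ 1 (mod 23741); multiply by 5414: y ≡ -28748340 (mod 23741).
Smallest nonnegative: y = -28748340 mod 23741 = 2011.

2011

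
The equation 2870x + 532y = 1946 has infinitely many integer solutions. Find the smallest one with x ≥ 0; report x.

gcd(2870, 532) = 14.
14 divides 1946, so solutions exist.
By Bézout, 2870*(-5) + 532*(27) = 14.
Scale by 1946/14 = 139: (x₀, y₀) = (-695, 3753).
General solution: x = -695 + 38t, y = 3753 - 205t for integer t.
x ≥ 0: smallest is -695 mod 38 = 27 (at t = 19), with y = -142.

27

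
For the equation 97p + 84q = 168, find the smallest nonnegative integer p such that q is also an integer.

gcd(97, 84):
  97 = 1×84 + 13
  84 = 6×13 + 6
  13 = 2×6 + 1
  6 = 6×1
so gcd(97, 84) = 1.
1 divides 168, so solutions exist.
Back-substitute for Bézout coefficients:
  1 = 13 - 2×6
  ... = 97×(13) + 84×(-15)
Scale by 168/1 = 168: (p₀, q₀) = (2184, -2520).
General solution: p = 2184 + 84t, q = -2520 - 97t for integer t.
p ≥ 0: smallest is 2184 mod 84 = 0 (at t = -26), with q = 2.

0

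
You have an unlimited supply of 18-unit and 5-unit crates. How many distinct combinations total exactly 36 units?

Need nonnegative integers with 18j + 5k = 36.
gcd(18, 5) = 1, and 18·(2) + 5·(-7) = 1.
So (j₀, k₀) = (72, -252); general j = 72 + 5t, k = -252 - 18t.
j ≥ 0 ⇒ t ≥ -14; k ≥ 0 ⇒ t ≤ -14. That's 1 value of t.

1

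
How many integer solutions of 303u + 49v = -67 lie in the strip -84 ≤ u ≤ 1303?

gcd(303, 49) = 1.
By Bézout, 303×(11) + 49×(-68) = 1.
Particular solution: (47, -292).
General solution: u = 47 + 49t, v = -292 - 303t for integer t.
-84 ≤ 47 + 49t ≤ 1303 gives t ∈ [-2, 25], which is 28 values.

28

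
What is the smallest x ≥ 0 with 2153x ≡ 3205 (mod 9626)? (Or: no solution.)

2541

gcd(9626, 2153):
  9626 = 4×2153 + 1014
  2153 = 2×1014 + 125
  1014 = 8×125 + 14
  125 = 8×14 + 13
  14 = 1×13 + 1
  13 = 13×1
so gcd(9626, 2153) = 1.
1 divides 3205, so solutions exist.
Back-substitute for Bézout coefficients:
  1 = 14 - 1×13
  ... = 2153×(-693) + 9626×(155)
So 2153×(-693) ≡ 1 (mod 9626); multiply by 3205: x ≡ -2221065 (mod 9626).
Smallest nonnegative: x = -2221065 mod 9626 = 2541.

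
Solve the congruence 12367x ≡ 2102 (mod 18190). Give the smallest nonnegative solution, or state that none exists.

17896

gcd(18190, 12367) = 1  (18190 = 1·12367 + 5823, 12367 = 2·5823 + 721, 5823 = 8·721 + 55, 721 = 13·55 + 6, 55 = 9·6 + 1, 6 = 6·1).
1 divides 2102, so solutions exist.
Back-substituting, 12367·(-2977) + 18190·(2024) = 1.
So 12367·(-2977) ≡ 1 (mod 18190); multiply by 2102: x ≡ -6257654 (mod 18190).
Smallest nonnegative: x = -6257654 mod 18190 = 17896.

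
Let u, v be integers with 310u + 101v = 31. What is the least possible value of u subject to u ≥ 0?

gcd(310, 101):
  310 = 3×101 + 7
  101 = 14×7 + 3
  7 = 2×3 + 1
  3 = 3×1
so gcd(310, 101) = 1.
1 divides 31, so solutions exist.
Back-substitute for Bézout coefficients:
  1 = 7 - 2×3
  ... = 310×(29) + 101×(-89)
Scale by 31/1 = 31: (u₀, v₀) = (899, -2759).
General solution: u = 899 + 101t, v = -2759 - 310t for integer t.
u ≥ 0: smallest is 899 mod 101 = 91 (at t = -8), with v = -279.

91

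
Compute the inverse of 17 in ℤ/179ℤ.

158

gcd(179, 17):
  179 = 10×17 + 9
  17 = 1×9 + 8
  9 = 1×8 + 1
  8 = 8×1
so gcd(179, 17) = 1.
Back-substitute for Bézout coefficients:
  1 = 9 - 1×8
  ... = 17×(-21) + 179×(2)
So 17×-21 ≡ 1 (mod 179), and -21 mod 179 = 158.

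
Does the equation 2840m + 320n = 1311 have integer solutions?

gcd(2840, 320) = 40  (2840 = 8×320 + 280, 320 = 1×280 + 40, 280 = 7×40).
40 does not divide 1311 (remainder 31), so no integer solutions.

no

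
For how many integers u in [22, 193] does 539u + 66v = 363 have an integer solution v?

gcd(539, 66) = 11.
By Bézout, 539·(1) + 66·(-8) = 11.
Particular solution: (3, -19).
General solution: u = 3 + 6t, v = -19 - 49t for integer t.
22 ≤ 3 + 6t ≤ 193 gives t ∈ [4, 31], which is 28 values.

28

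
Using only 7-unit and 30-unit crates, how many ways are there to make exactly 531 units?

Need nonnegative integers with 7j + 30k = 531.
gcd(7, 30) = 1, and 7·(13) + 30·(-3) = 1.
So (j₀, k₀) = (6903, -1593); general j = 6903 + 30t, k = -1593 - 7t.
j ≥ 0 ⇒ t ≥ -230; k ≥ 0 ⇒ t ≤ -228. That's 3 values of t.

3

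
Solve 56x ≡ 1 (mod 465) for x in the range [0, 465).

191

gcd(465, 56):
  465 = 8×56 + 17
  56 = 3×17 + 5
  17 = 3×5 + 2
  5 = 2×2 + 1
  2 = 2×1
so gcd(465, 56) = 1.
Back-substitute for Bézout coefficients:
  1 = 5 - 2×2
  ... = 56×(191) + 465×(-23)
So 56×191 ≡ 1 (mod 465), and 191 mod 465 = 191.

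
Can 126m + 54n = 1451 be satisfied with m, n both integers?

gcd(126, 54) = 18  (126 = 2×54 + 18, 54 = 3×18).
18 does not divide 1451 (remainder 11), so no integer solutions.

no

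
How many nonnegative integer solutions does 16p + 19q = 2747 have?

gcd(19, 16):
  19 = 1*16 + 3
  16 = 5*3 + 1
  3 = 3*1
so gcd(19, 16) = 1.
Back-substitute for Bézout coefficients:
  1 = 16 - 5*3
  ... = 16*(6) + 19*(-5)
Scale by 2747: one solution is (16482, -13735). Reduce p mod 19: (9, 137).
General: p = 9 + 19t, q = 137 - 16t.
p ≥ 0 ⇒ t ≥ 0; q ≥ 0 ⇒ t ≤ 8. So t ∈ [0, 8]: 9 solutions.

9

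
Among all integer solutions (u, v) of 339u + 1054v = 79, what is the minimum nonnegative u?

193

gcd(1054, 339):
  1054 = 3·339 + 37
  339 = 9·37 + 6
  37 = 6·6 + 1
  6 = 6·1
so gcd(1054, 339) = 1.
1 divides 79, so solutions exist.
Back-substitute for Bézout coefficients:
  1 = 37 - 6·6
  ... = 339·(-171) + 1054·(55)
Scale by 79/1 = 79: (u₀, v₀) = (-13509, 4345).
General solution: u = -13509 + 1054t, v = 4345 - 339t for integer t.
u ≥ 0: smallest is -13509 mod 1054 = 193 (at t = 13), with v = -62.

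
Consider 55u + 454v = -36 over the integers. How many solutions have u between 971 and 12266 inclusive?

gcd(454, 55):
  454 = 8*55 + 14
  55 = 3*14 + 13
  14 = 1*13 + 1
  13 = 13*1
so gcd(454, 55) = 1.
Back-substitute for Bézout coefficients:
  1 = 14 - 1*13
  ... = 55*(-33) + 454*(4)
Scale by -36: particular solution (1188, -144); reduce u mod 454: (280, -34).
General solution: u = 280 + 454t, v = -34 - 55t for integer t.
971 ≤ 280 + 454t ≤ 12266 gives t ∈ [2, 26], which is 25 values.

25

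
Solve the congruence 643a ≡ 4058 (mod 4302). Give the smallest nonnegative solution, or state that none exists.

4034

gcd(4302, 643):
  4302 = 6*643 + 444
  643 = 1*444 + 199
  444 = 2*199 + 46
  199 = 4*46 + 15
  46 = 3*15 + 1
  15 = 15*1
so gcd(4302, 643) = 1.
1 divides 4058, so solutions exist.
Back-substitute for Bézout coefficients:
  1 = 46 - 3*15
  ... = 643*(-281) + 4302*(42)
So 643*(-281) ≡ 1 (mod 4302); multiply by 4058: a ≡ -1140298 (mod 4302).
Smallest nonnegative: a = -1140298 mod 4302 = 4034.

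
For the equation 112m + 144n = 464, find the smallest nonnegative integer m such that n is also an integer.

gcd(144, 112) = 16.
16 divides 464, so solutions exist.
By Bézout, 112*(4) + 144*(-3) = 16.
Scale by 464/16 = 29: (m₀, n₀) = (116, -87).
General solution: m = 116 + 9t, n = -87 - 7t for integer t.
m ≥ 0: smallest is 116 mod 9 = 8 (at t = -12), with n = -3.

8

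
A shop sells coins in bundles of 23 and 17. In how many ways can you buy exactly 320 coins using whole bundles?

Need nonnegative integers with 23j + 17k = 320.
gcd(23, 17) = 1, and 23·(3) + 17·(-4) = 1.
So (j₀, k₀) = (960, -1280); general j = 960 + 17t, k = -1280 - 23t.
j ≥ 0 ⇒ t ≥ -56; k ≥ 0 ⇒ t ≤ -56. That's 1 value of t.

1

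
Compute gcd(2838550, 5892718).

26

gcd(5892718, 2838550):
  5892718 = 2×2838550 + 215618
  2838550 = 13×215618 + 35516
  215618 = 6×35516 + 2522
  35516 = 14×2522 + 208
  2522 = 12×208 + 26
  208 = 8×26
so gcd(5892718, 2838550) = 26.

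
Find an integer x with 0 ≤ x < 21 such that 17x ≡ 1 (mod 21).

5

gcd(21, 17):
  21 = 1×17 + 4
  17 = 4×4 + 1
  4 = 4×1
so gcd(21, 17) = 1.
Back-substitute for Bézout coefficients:
  1 = 17 - 4×4
  ... = 17×(5) + 21×(-4)
So 17×5 ≡ 1 (mod 21), and 5 mod 21 = 5.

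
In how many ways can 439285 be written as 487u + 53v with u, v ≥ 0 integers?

gcd(487, 53):
  487 = 9*53 + 10
  53 = 5*10 + 3
  10 = 3*3 + 1
  3 = 3*1
so gcd(487, 53) = 1.
Back-substitute for Bézout coefficients:
  1 = 10 - 3*3
  ... = 487*(16) + 53*(-147)
Scale by 439285: one solution is (7028560, -64574895). Reduce u mod 53: (18, 8123).
General: u = 18 + 53t, v = 8123 - 487t.
u ≥ 0 ⇒ t ≥ 0; v ≥ 0 ⇒ t ≤ 16. So t ∈ [0, 16]: 17 solutions.

17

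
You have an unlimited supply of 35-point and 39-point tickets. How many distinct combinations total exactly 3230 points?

Need nonnegative integers with 35j + 39k = 3230.
gcd(35, 39) = 1, and 35·(-10) + 39·(9) = 1.
So (j₀, k₀) = (-32300, 29070); general j = -32300 + 39t, k = 29070 - 35t.
j ≥ 0 ⇒ t ≥ 829; k ≥ 0 ⇒ t ≤ 830. That's 2 values of t.

2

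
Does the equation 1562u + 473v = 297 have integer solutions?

yes

gcd(1562, 473):
  1562 = 3×473 + 143
  473 = 3×143 + 44
  143 = 3×44 + 11
  44 = 4×11
so gcd(1562, 473) = 11.
11 divides 297, so integer solutions exist.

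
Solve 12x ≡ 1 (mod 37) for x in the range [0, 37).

34

gcd(37, 12) = 1.
By Bézout, 12·(-3) + 37·(1) = 1.
So 12·-3 ≡ 1 (mod 37), and -3 mod 37 = 34.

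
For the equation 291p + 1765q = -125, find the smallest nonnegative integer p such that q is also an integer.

gcd(1765, 291) = 1.
1 divides -125, so solutions exist.
By Bézout, 291×(-279) + 1765×(46) = 1.
Scale by -125/1 = -125: (p₀, q₀) = (34875, -5750).
General solution: p = 34875 + 1765t, q = -5750 - 291t for integer t.
p ≥ 0: smallest is 34875 mod 1765 = 1340 (at t = -19), with q = -221.

1340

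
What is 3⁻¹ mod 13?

9

gcd(13, 3) = 1.
By Bézout, 3*(-4) + 13*(1) = 1.
So 3*-4 ≡ 1 (mod 13), and -4 mod 13 = 9.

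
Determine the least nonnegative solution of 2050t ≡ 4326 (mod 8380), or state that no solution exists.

no solution

gcd(8380, 2050) = 10.
10 does not divide 4326, so the congruence has no solution.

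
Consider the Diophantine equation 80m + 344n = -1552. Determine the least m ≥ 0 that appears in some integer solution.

15

gcd(344, 80) = 8  (344 = 4×80 + 24, 80 = 3×24 + 8, 24 = 3×8).
8 divides -1552, so solutions exist.
Back-substituting, 80×(13) + 344×(-3) = 8.
Scale by -1552/8 = -194: (m₀, n₀) = (-2522, 582).
General solution: m = -2522 + 43t, n = 582 - 10t for integer t.
m ≥ 0: smallest is -2522 mod 43 = 15 (at t = 59), with n = -8.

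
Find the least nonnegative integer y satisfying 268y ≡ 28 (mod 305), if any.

296

gcd(305, 268) = 1  (305 = 1×268 + 37, 268 = 7×37 + 9, 37 = 4×9 + 1, 9 = 9×1).
1 divides 28, so solutions exist.
Back-substituting, 268×(-33) + 305×(29) = 1.
So 268×(-33) ≡ 1 (mod 305); multiply by 28: y ≡ -924 (mod 305).
Smallest nonnegative: y = -924 mod 305 = 296.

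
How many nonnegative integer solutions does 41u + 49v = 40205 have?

gcd(49, 41):
  49 = 1×41 + 8
  41 = 5×8 + 1
  8 = 8×1
so gcd(49, 41) = 1.
Back-substitute for Bézout coefficients:
  1 = 41 - 5×8
  ... = 41×(6) + 49×(-5)
Scale by 40205: one solution is (241230, -201025). Reduce u mod 49: (3, 818).
General: u = 3 + 49t, v = 818 - 41t.
u ≥ 0 ⇒ t ≥ 0; v ≥ 0 ⇒ t ≤ 19. So t ∈ [0, 19]: 20 solutions.

20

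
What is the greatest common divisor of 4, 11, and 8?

gcd(11, 4):
  11 = 2·4 + 3
  4 = 1·3 + 1
  3 = 3·1
so gcd(11, 4) = 1.
gcd(1, 8) = 1.

1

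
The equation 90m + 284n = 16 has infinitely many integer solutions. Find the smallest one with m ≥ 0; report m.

gcd(284, 90) = 2.
2 divides 16, so solutions exist.
By Bézout, 90×(-41) + 284×(13) = 2.
Scale by 16/2 = 8: (m₀, n₀) = (-328, 104).
General solution: m = -328 + 142t, n = 104 - 45t for integer t.
m ≥ 0: smallest is -328 mod 142 = 98 (at t = 3), with n = -31.

98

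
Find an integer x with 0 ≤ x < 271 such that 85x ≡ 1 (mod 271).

gcd(271, 85) = 1  (271 = 3*85 + 16, 85 = 5*16 + 5, 16 = 3*5 + 1, 5 = 5*1).
Back-substituting, 85*(-51) + 271*(16) = 1.
So 85*-51 ≡ 1 (mod 271), and -51 mod 271 = 220.

220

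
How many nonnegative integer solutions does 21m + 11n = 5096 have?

22

gcd(21, 11):
  21 = 1×11 + 10
  11 = 1×10 + 1
  10 = 10×1
so gcd(21, 11) = 1.
Back-substitute for Bézout coefficients:
  1 = 11 - 1×10
  ... = 21×(-1) + 11×(2)
Scale by 5096: one solution is (-5096, 10192). Reduce m mod 11: (8, 448).
General: m = 8 + 11t, n = 448 - 21t.
m ≥ 0 ⇒ t ≥ 0; n ≥ 0 ⇒ t ≤ 21. So t ∈ [0, 21]: 22 solutions.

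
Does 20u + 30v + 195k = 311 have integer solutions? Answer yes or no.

gcd(30, 20) = 10  (30 = 1*20 + 10, 20 = 2*10).
gcd(10, 195) = 5.
5 does not divide 311 (remainder 1), so no integer solutions.

no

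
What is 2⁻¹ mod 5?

gcd(5, 2):
  5 = 2*2 + 1
  2 = 2*1
so gcd(5, 2) = 1.
Back-substitute for Bézout coefficients:
  1 = 5 - 2*2
  ... = 2*(-2) + 5*(1)
So 2*-2 ≡ 1 (mod 5), and -2 mod 5 = 3.

3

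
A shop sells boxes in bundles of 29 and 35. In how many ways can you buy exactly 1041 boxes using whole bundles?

1

Need nonnegative integers with 29j + 35k = 1041.
gcd(29, 35) = 1, and 29·(-6) + 35·(5) = 1.
So (j₀, k₀) = (-6246, 5205); general j = -6246 + 35t, k = 5205 - 29t.
j ≥ 0 ⇒ t ≥ 179; k ≥ 0 ⇒ t ≤ 179. That's 1 value of t.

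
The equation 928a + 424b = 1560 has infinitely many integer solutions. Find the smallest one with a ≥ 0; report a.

gcd(928, 424):
  928 = 2·424 + 80
  424 = 5·80 + 24
  80 = 3·24 + 8
  24 = 3·8
so gcd(928, 424) = 8.
8 divides 1560, so solutions exist.
Back-substitute for Bézout coefficients:
  8 = 80 - 3·24
  ... = 928·(16) + 424·(-35)
Scale by 1560/8 = 195: (a₀, b₀) = (3120, -6825).
General solution: a = 3120 + 53t, b = -6825 - 116t for integer t.
a ≥ 0: smallest is 3120 mod 53 = 46 (at t = -58), with b = -97.

46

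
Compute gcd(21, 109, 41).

1

gcd(109, 21):
  109 = 5×21 + 4
  21 = 5×4 + 1
  4 = 4×1
so gcd(109, 21) = 1.
gcd(1, 41) = 1.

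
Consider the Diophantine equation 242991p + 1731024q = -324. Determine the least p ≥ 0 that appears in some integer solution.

110868

gcd(1731024, 242991):
  1731024 = 7×242991 + 30087
  242991 = 8×30087 + 2295
  30087 = 13×2295 + 252
  2295 = 9×252 + 27
  252 = 9×27 + 9
  27 = 3×9
so gcd(1731024, 242991) = 9.
9 divides -324, so solutions exist.
Back-substitute for Bézout coefficients:
  9 = 252 - 9×27
  ... = 242991×(-61849) + 1731024×(8682)
Scale by -324/9 = -36: (p₀, q₀) = (2226564, -312552).
General solution: p = 2226564 + 192336t, q = -312552 - 26999t for integer t.
p ≥ 0: smallest is 2226564 mod 192336 = 110868 (at t = -11), with q = -15563.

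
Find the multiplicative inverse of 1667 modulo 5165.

gcd(5165, 1667):
  5165 = 3·1667 + 164
  1667 = 10·164 + 27
  164 = 6·27 + 2
  27 = 13·2 + 1
  2 = 2·1
so gcd(5165, 1667) = 1.
Back-substitute for Bézout coefficients:
  1 = 27 - 13·2
  ... = 1667·(2488) + 5165·(-803)
So 1667·2488 ≡ 1 (mod 5165), and 2488 mod 5165 = 2488.

2488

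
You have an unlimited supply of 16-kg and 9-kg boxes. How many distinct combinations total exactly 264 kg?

Need nonnegative integers with 16j + 9k = 264.
gcd(16, 9) = 1, and 16·(4) + 9·(-7) = 1.
So (j₀, k₀) = (1056, -1848); general j = 1056 + 9t, k = -1848 - 16t.
j ≥ 0 ⇒ t ≥ -117; k ≥ 0 ⇒ t ≤ -116. That's 2 values of t.

2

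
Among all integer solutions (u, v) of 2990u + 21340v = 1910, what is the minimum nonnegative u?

1685

gcd(21340, 2990) = 10.
10 divides 1910, so solutions exist.
By Bézout, 2990·(-885) + 21340·(124) = 10.
Scale by 1910/10 = 191: (u₀, v₀) = (-169035, 23684).
General solution: u = -169035 + 2134t, v = 23684 - 299t for integer t.
u ≥ 0: smallest is -169035 mod 2134 = 1685 (at t = 80), with v = -236.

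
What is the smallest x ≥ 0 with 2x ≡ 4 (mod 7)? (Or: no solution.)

2

gcd(7, 2):
  7 = 3×2 + 1
  2 = 2×1
so gcd(7, 2) = 1.
1 divides 4, so solutions exist.
Back-substitute for Bézout coefficients:
  1 = 7 - 3×2
  ... = 2×(-3) + 7×(1)
So 2×(-3) ≡ 1 (mod 7); multiply by 4: x ≡ -12 (mod 7).
Smallest nonnegative: x = -12 mod 7 = 2.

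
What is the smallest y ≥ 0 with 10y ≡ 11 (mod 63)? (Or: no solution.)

gcd(63, 10):
  63 = 6·10 + 3
  10 = 3·3 + 1
  3 = 3·1
so gcd(63, 10) = 1.
1 divides 11, so solutions exist.
Back-substitute for Bézout coefficients:
  1 = 10 - 3·3
  ... = 10·(19) + 63·(-3)
So 10·(19) ≡ 1 (mod 63); multiply by 11: y ≡ 209 (mod 63).
Smallest nonnegative: y = 209 mod 63 = 20.

20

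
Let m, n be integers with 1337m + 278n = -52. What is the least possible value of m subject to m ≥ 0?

gcd(1337, 278) = 1  (1337 = 4×278 + 225, 278 = 1×225 + 53, 225 = 4×53 + 13, 53 = 4×13 + 1, 13 = 13×1).
1 divides -52, so solutions exist.
Back-substituting, 1337×(-21) + 278×(101) = 1.
Scale by -52/1 = -52: (m₀, n₀) = (1092, -5252).
General solution: m = 1092 + 278t, n = -5252 - 1337t for integer t.
m ≥ 0: smallest is 1092 mod 278 = 258 (at t = -3), with n = -1241.

258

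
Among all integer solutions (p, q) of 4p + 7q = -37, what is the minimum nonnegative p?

3

gcd(7, 4):
  7 = 1*4 + 3
  4 = 1*3 + 1
  3 = 3*1
so gcd(7, 4) = 1.
1 divides -37, so solutions exist.
Back-substitute for Bézout coefficients:
  1 = 4 - 1*3
  ... = 4*(2) + 7*(-1)
Scale by -37/1 = -37: (p₀, q₀) = (-74, 37).
General solution: p = -74 + 7t, q = 37 - 4t for integer t.
p ≥ 0: smallest is -74 mod 7 = 3 (at t = 11), with q = -7.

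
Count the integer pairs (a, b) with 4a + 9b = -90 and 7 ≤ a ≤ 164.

18

gcd(9, 4) = 1.
By Bézout, 4*(-2) + 9*(1) = 1.
Particular solution: (0, -10).
General solution: a = 0 + 9t, b = -10 - 4t for integer t.
7 ≤ 0 + 9t ≤ 164 gives t ∈ [1, 18], which is 18 values.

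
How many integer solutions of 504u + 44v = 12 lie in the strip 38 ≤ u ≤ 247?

20

gcd(504, 44) = 4  (504 = 11×44 + 20, 44 = 2×20 + 4, 20 = 5×4).
Back-substituting, 504×(-2) + 44×(23) = 4.
Scale by 3: particular solution (-6, 69); reduce u mod 11: (5, -57).
General solution: u = 5 + 11t, v = -57 - 126t for integer t.
38 ≤ 5 + 11t ≤ 247 gives t ∈ [3, 22], which is 20 values.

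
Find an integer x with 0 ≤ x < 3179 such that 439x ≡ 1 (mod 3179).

2969

gcd(3179, 439) = 1.
By Bézout, 439*(-210) + 3179*(29) = 1.
So 439*-210 ≡ 1 (mod 3179), and -210 mod 3179 = 2969.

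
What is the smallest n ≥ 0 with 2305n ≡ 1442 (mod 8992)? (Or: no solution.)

2786

gcd(8992, 2305):
  8992 = 3×2305 + 2077
  2305 = 1×2077 + 228
  2077 = 9×228 + 25
  228 = 9×25 + 3
  25 = 8×3 + 1
  3 = 3×1
so gcd(8992, 2305) = 1.
1 divides 1442, so solutions exist.
Back-substitute for Bézout coefficients:
  1 = 25 - 8×3
  ... = 2305×(-2879) + 8992×(738)
So 2305×(-2879) ≡ 1 (mod 8992); multiply by 1442: n ≡ -4151518 (mod 8992).
Smallest nonnegative: n = -4151518 mod 8992 = 2786.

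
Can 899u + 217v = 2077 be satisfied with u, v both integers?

yes

gcd(899, 217) = 31  (899 = 4·217 + 31, 217 = 7·31).
31 divides 2077, so integer solutions exist.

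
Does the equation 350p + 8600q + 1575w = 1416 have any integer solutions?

no

gcd(8600, 350) = 50.
gcd(50, 1575) = 25.
25 does not divide 1416 (remainder 16), so no integer solutions.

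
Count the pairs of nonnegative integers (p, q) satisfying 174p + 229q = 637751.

gcd(229, 174) = 1  (229 = 1*174 + 55, 174 = 3*55 + 9, 55 = 6*9 + 1, 9 = 9*1).
Back-substituting, 174*(-25) + 229*(19) = 1.
Scale by 637751: one solution is (-15943775, 12117269). Reduce p mod 229: (121, 2693).
General: p = 121 + 229t, q = 2693 - 174t.
p ≥ 0 ⇒ t ≥ 0; q ≥ 0 ⇒ t ≤ 15. So t ∈ [0, 15]: 16 solutions.

16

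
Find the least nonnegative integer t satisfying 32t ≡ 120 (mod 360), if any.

gcd(360, 32) = 8.
8 divides 120, so solutions exist.
By Bézout, 32×(-11) + 360×(1) = 8.
So 32×(-11) ≡ 8 (mod 360); multiply by 15: t ≡ -165 (mod 45).
Smallest nonnegative: t = -165 mod 45 = 15.

15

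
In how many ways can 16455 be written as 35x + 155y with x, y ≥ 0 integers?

15

gcd(155, 35) = 5  (155 = 4*35 + 15, 35 = 2*15 + 5, 15 = 3*5).
Back-substituting, 35*(9) + 155*(-2) = 5.
Scale by 3291: one solution is (29619, -6582). Reduce x mod 31: (14, 103).
General: x = 14 + 31t, y = 103 - 7t.
x ≥ 0 ⇒ t ≥ 0; y ≥ 0 ⇒ t ≤ 14. So t ∈ [0, 14]: 15 solutions.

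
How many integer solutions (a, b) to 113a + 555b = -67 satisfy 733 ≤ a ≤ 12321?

21

gcd(555, 113) = 1  (555 = 4×113 + 103, 113 = 1×103 + 10, 103 = 10×10 + 3, 10 = 3×3 + 1, 3 = 3×1).
Back-substituting, 113×(167) + 555×(-34) = 1.
Scale by -67: particular solution (-11189, 2278); reduce a mod 555: (466, -95).
General solution: a = 466 + 555t, b = -95 - 113t for integer t.
733 ≤ 466 + 555t ≤ 12321 gives t ∈ [1, 21], which is 21 values.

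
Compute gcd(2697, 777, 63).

gcd(2697, 777) = 3.
gcd(3, 63) = 3.

3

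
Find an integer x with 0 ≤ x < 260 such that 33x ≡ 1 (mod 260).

197

gcd(260, 33) = 1.
By Bézout, 33*(-63) + 260*(8) = 1.
So 33*-63 ≡ 1 (mod 260), and -63 mod 260 = 197.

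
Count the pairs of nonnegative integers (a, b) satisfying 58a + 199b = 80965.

gcd(199, 58) = 1.
By Bézout, 58×(-24) + 199×(7) = 1.
One solution: (75, 385).
General: a = 75 + 199t, b = 385 - 58t.
a ≥ 0 ⇒ t ≥ 0; b ≥ 0 ⇒ t ≤ 6. So t ∈ [0, 6]: 7 solutions.

7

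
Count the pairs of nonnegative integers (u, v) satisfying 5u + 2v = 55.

gcd(5, 2):
  5 = 2×2 + 1
  2 = 2×1
so gcd(5, 2) = 1.
Back-substitute for Bézout coefficients:
  1 = 5 - 2×2
  ... = 5×(1) + 2×(-2)
Scale by 55: one solution is (55, -110). Reduce u mod 2: (1, 25).
General: u = 1 + 2t, v = 25 - 5t.
u ≥ 0 ⇒ t ≥ 0; v ≥ 0 ⇒ t ≤ 5. So t ∈ [0, 5]: 6 solutions.

6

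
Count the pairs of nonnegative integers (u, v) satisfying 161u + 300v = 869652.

18

gcd(300, 161) = 1.
By Bézout, 161*(41) + 300*(-22) = 1.
One solution: (132, 2828).
General: u = 132 + 300t, v = 2828 - 161t.
u ≥ 0 ⇒ t ≥ 0; v ≥ 0 ⇒ t ≤ 17. So t ∈ [0, 17]: 18 solutions.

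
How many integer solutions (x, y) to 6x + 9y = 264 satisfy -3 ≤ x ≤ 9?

gcd(9, 6) = 3.
By Bézout, 6×(-1) + 9×(1) = 3.
Particular solution: (2, 28).
General solution: x = 2 + 3t, y = 28 - 2t for integer t.
-3 ≤ 2 + 3t ≤ 9 gives t ∈ [-1, 2], which is 4 values.

4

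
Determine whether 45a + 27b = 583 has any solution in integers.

gcd(45, 27) = 9  (45 = 1*27 + 18, 27 = 1*18 + 9, 18 = 2*9).
9 does not divide 583 (remainder 7), so no integer solutions.

no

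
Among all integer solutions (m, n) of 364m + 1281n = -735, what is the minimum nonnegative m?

gcd(1281, 364) = 7  (1281 = 3×364 + 189, 364 = 1×189 + 175, 189 = 1×175 + 14, 175 = 12×14 + 7, 14 = 2×7).
7 divides -735, so solutions exist.
Back-substituting, 364×(88) + 1281×(-25) = 7.
Scale by -735/7 = -105: (m₀, n₀) = (-9240, 2625).
General solution: m = -9240 + 183t, n = 2625 - 52t for integer t.
m ≥ 0: smallest is -9240 mod 183 = 93 (at t = 51), with n = -27.

93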